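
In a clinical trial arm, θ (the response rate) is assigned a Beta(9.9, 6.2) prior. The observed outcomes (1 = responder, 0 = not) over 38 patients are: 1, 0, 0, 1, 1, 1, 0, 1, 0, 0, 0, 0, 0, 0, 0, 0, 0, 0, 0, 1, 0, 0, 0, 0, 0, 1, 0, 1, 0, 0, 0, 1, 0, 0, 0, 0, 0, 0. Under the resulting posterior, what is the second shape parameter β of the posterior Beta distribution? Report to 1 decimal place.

The Beta prior is conjugate to a Binomial/Bernoulli likelihood; the update adds successes to α and failures to β.
Posterior: Beta(α+k, β+n−k) = Beta(9.9+9, 6.2+29) = Beta(18.9, 35.2).
Posterior β = 35.2.

35.2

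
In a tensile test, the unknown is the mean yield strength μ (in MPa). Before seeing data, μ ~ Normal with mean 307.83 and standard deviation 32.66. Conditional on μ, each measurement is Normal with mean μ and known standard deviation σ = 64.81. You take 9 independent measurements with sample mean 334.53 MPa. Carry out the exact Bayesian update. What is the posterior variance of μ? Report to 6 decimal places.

324.656580

For Normal data with known variance σ², a Normal(μ₀, σ₀²) prior on μ is conjugate. Posterior precision = 1/σ₀² + n/σ²; posterior mean is the precision-weighted average of μ₀ and x̄.
σ₀² = 32.66² = 1066.6756, σ² = 64.81² = 4200.3361; σ² + n·σ₀² = 4200.3361 + 9·1066.6756 = 13800.4165.
Posterior precision = 1/σ₀² + n/σ² = 1/1066.6756 + 9/4200.3361 = (σ² + n·σ₀²)/(σ₀²σ²) = 13800.4165/(1066.6756·4200.3361); posterior variance σₙ² = σ₀²σ²/(σ² + n·σ₀²) = 1066.6756·4200.3361/13800.4165 = 324.656580.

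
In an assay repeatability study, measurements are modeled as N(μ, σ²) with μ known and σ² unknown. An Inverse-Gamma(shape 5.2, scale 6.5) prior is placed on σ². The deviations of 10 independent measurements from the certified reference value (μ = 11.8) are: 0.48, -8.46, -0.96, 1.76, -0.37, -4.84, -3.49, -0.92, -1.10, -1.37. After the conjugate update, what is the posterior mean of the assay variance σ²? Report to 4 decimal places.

6.9835

With known mean μ and an Inverse-Gamma(α, β) prior on σ², the Normal likelihood is conjugate: posterior is Inv-Gamma(α + n/2, β + Σ(xᵢ−μ)²/2).
Σ(xᵢ−μ)² = (0.48)² + (-8.46)² + (-0.96)² + (1.76)² + (-0.37)² + (-4.84)² + (-3.49)² + (-0.92)² + (-1.10)² + (-1.37)² = 115.4971.
Posterior: Inv-Gamma(5.2 + 10/2, 6.5 + 115.4971/2) = Inv-Gamma(10.20, 64.24855).
E[σ²|data] = β/(α−1) = 64.24855/9.20 = 6.9835.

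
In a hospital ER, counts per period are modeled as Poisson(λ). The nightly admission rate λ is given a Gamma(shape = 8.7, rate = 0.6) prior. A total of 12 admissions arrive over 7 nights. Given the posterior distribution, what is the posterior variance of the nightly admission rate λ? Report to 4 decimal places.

With a Gamma(shape α, rate β) prior, the Poisson likelihood is conjugate: the posterior is Gamma(α + ΣXᵢ, β + n).
Posterior: Gamma(α+S, β+n) = Gamma(8.7+12, 0.6+7) = Gamma(20.7, 7.6).
Var = α/β² = 20.7/7.6² = 0.3584.

0.3584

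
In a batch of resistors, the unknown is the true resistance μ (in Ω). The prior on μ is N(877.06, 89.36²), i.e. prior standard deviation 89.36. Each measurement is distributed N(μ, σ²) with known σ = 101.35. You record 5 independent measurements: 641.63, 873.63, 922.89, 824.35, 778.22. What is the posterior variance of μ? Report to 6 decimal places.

For Normal data with known variance σ², a Normal(μ₀, σ₀²) prior on μ is conjugate. Posterior precision = 1/σ₀² + n/σ²; posterior mean is the precision-weighted average of μ₀ and x̄.
σ₀² = 89.36² = 7985.2096, σ² = 101.35² = 10271.8225; σ² + n·σ₀² = 10271.8225 + 5·7985.2096 = 50197.8705.
Posterior precision = 1/σ₀² + n/σ² = 1/7985.2096 + 5/10271.8225 = (σ² + n·σ₀²)/(σ₀²σ²) = 50197.8705/(7985.2096·10271.8225); posterior variance σₙ² = σ₀²σ²/(σ² + n·σ₀²) = 7985.2096·10271.8225/50197.8705 = 1633.986757.

1633.986757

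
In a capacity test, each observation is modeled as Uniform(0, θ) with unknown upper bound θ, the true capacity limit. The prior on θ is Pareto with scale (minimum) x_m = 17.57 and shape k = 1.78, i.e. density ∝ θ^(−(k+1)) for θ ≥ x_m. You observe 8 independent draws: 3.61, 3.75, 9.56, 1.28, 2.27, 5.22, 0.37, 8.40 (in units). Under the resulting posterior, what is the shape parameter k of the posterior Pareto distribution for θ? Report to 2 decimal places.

A Pareto(scale x_m, shape k) prior on the upper bound θ of Uniform(0, θ) is conjugate: posterior is Pareto(max(x_m, max xᵢ), k + n).
Sample maximum = 9.56; prior scale x_m = 17.57 → posterior scale = max = 17.57.
Posterior shape = 1.78 + 8 = 9.78.
Posterior shape k = 9.78.

9.78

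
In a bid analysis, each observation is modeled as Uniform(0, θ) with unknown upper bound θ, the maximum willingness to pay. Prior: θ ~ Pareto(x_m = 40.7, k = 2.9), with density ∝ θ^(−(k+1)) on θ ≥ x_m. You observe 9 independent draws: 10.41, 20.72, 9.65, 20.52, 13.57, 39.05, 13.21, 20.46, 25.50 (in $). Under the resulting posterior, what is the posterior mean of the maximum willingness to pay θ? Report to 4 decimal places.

44.4339

A Pareto(scale x_m, shape k) prior on the upper bound θ of Uniform(0, θ) is conjugate: posterior is Pareto(max(x_m, max xᵢ), k + n).
Sample maximum = 39.05; prior scale x_m = 40.7 → posterior scale = max = 40.70.
Posterior shape = 2.9 + 9 = 11.9.
E[θ|data] = k·x_m/(k−1) = 11.9·40.70/10.9 = 44.4339.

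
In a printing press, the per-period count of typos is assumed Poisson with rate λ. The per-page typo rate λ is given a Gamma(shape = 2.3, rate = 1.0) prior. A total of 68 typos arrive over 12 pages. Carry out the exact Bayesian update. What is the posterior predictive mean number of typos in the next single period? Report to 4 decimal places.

With a Gamma(shape α, rate β) prior, the Poisson likelihood is conjugate: the posterior is Gamma(α + ΣXᵢ, β + n).
Posterior: Gamma(α+S, β+n) = Gamma(2.3+68, 1.0+12) = Gamma(70.3, 13.0).
The predictive distribution for one future period is NegBinom with mean α/β = 5.4077.

5.4077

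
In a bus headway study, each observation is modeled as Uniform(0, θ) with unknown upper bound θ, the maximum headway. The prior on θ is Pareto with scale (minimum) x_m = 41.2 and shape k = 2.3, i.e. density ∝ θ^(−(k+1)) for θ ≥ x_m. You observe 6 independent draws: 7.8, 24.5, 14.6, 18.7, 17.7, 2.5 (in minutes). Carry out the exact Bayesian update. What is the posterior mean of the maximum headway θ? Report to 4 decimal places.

46.8438

A Pareto(scale x_m, shape k) prior on the upper bound θ of Uniform(0, θ) is conjugate: posterior is Pareto(max(x_m, max xᵢ), k + n).
Sample maximum = 24.5; prior scale x_m = 41.2 → posterior scale = max = 41.2.
Posterior shape = 2.3 + 6 = 8.3.
E[θ|data] = k·x_m/(k−1) = 8.3·41.2/7.3 = 46.8438.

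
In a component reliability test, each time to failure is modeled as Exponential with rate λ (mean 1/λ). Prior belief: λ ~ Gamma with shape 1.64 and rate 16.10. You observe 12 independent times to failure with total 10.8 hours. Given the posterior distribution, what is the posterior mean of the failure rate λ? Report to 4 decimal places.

With a Gamma(shape α, rate β) prior on the exponential rate λ, the posterior after n observations with total T = Σxᵢ is Gamma(α+n, β+T).
Posterior: Gamma(1.64+12, 16.10+10.8) = Gamma(13.64, 26.90).
Posterior mean of λ = α/β = 13.64/26.90 = 0.5071.

0.5071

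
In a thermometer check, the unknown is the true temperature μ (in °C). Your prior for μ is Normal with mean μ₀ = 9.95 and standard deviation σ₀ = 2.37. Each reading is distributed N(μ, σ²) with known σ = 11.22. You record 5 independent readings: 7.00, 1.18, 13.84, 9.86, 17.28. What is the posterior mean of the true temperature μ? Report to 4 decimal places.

For Normal data with known variance σ², a Normal(μ₀, σ₀²) prior on μ is conjugate. Posterior precision = 1/σ₀² + n/σ²; posterior mean is the precision-weighted average of μ₀ and x̄.
Σxᵢ = 7.00 + 1.18 + 13.84 + 9.86 + 17.28 = 49.16, so n·x̄ = 49.16.
σ₀² = 2.37² = 5.6169, σ² = 11.22² = 125.8884; σ² + n·σ₀² = 125.8884 + 5·5.6169 = 153.9729.
Posterior mean = (μ₀/σ₀² + n·x̄/σ²)/(1/σ₀² + n/σ²) = (σ²·μ₀ + σ₀²·n·x̄)/(σ² + n·σ₀²) = (125.8884·9.95 + 5.6169·49.16)/153.9729 = 1528.716384/153.9729 = 9.9285.

9.9285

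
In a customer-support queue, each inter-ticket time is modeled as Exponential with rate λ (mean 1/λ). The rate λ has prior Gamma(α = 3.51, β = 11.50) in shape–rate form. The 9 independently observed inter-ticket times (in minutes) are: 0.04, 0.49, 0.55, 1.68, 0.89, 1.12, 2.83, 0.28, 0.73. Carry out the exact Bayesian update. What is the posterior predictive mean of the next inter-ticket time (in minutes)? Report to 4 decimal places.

1.7472

With a Gamma(shape α, rate β) prior on the exponential rate λ, the posterior after n observations with total T = Σxᵢ is Gamma(α+n, β+T).
Sum of observations T = 8.61 minutes; n = 9.
Posterior: Gamma(3.51+9, 11.50+8.61) = Gamma(12.51, 20.11).
The predictive distribution for the next observation is Lomax; its mean is β/(α−1) = 20.11/11.51 = 1.7472.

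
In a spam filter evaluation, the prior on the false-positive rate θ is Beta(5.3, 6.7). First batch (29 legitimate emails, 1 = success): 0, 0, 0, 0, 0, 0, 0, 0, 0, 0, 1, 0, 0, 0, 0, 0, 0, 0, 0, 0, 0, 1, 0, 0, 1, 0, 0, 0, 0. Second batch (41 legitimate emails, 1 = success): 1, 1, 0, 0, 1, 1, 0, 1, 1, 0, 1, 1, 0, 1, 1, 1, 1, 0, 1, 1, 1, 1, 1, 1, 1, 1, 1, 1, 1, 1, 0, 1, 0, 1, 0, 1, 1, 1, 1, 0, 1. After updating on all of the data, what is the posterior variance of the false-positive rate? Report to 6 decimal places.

The Beta prior is conjugate to a Binomial/Bernoulli likelihood; the update adds successes to α and failures to β.
After batch 1: Beta(5.3+3, 6.7+26) = Beta(8.3, 32.7).
After batch 2: Beta(8.3+31, 32.7+10) = Beta(39.3, 42.7).
Var = αβ/((α+β)²(α+β+1)) = 39.3·42.7/(82.0²·83.0) = 0.003007.

0.003007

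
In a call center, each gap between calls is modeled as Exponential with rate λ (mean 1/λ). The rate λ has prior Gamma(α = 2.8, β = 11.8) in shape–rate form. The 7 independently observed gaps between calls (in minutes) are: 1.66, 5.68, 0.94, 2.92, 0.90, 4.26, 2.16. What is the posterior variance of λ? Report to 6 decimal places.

With a Gamma(shape α, rate β) prior on the exponential rate λ, the posterior after n observations with total T = Σxᵢ is Gamma(α+n, β+T).
Sum of observations T = 18.52 minutes; n = 7.
Posterior: Gamma(2.8+7, 11.8+18.52) = Gamma(9.8, 30.32).
Var = α/β² = 0.010660.

0.010660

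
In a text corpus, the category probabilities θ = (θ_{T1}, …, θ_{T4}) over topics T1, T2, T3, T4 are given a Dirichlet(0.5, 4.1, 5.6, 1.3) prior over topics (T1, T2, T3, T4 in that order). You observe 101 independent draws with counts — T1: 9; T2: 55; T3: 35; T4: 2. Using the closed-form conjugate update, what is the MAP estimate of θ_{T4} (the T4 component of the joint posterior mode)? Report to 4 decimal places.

The Dirichlet prior is conjugate to the Multinomial likelihood: each posterior αⱼ = prior αⱼ + observed count nⱼ.
Posterior concentration: (9.5, 59.1, 40.6, 3.3), total = 112.5.
Joint mode component: (α_{T4}−1)/(Σα−K) = 2.3/108.5 = 0.0212.

0.0212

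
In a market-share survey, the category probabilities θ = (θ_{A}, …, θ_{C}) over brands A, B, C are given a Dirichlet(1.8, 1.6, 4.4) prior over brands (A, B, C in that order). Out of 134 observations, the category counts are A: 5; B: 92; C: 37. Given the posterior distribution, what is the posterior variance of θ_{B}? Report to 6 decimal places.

0.001571

The Dirichlet prior is conjugate to the Multinomial likelihood: each posterior αⱼ = prior αⱼ + observed count nⱼ.
Posterior concentration: (6.8, 93.6, 41.4), total = 141.8.
Var[θ_j] = α_j(Σα−α_j)/((Σα)²(Σα+1)) = 93.6·48.2/(141.8²·142.8) = 0.001571.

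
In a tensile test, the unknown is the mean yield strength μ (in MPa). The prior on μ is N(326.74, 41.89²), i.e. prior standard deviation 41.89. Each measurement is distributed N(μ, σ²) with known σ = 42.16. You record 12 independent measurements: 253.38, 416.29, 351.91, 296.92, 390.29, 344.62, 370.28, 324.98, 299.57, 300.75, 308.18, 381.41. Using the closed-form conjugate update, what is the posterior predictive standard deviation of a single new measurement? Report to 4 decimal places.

43.7499

For Normal data with known variance σ², a Normal(μ₀, σ₀²) prior on μ is conjugate. Posterior precision = 1/σ₀² + n/σ²; posterior mean is the precision-weighted average of μ₀ and x̄.
σ₀² = 41.89² = 1754.7721, σ² = 42.16² = 1777.4656; σ² + n·σ₀² = 1777.4656 + 12·1754.7721 = 22834.7308.
Posterior precision = 1/σ₀² + n/σ² = 1/1754.7721 + 12/1777.4656 = (σ² + n·σ₀²)/(σ₀²σ²) = 22834.7308/(1754.7721·1777.4656); posterior variance σₙ² = σ₀²σ²/(σ² + n·σ₀²) = 1754.7721·1777.4656/22834.7308 = 136.592241.
Predictive variance for one new observation = σₙ² + σ² = 1754.7721·1777.4656/22834.7308 + 1777.4656 = σ²·(σ₀² + 22834.7308)/22834.7308 = 1777.4656·24589.5029/22834.7308 = 1914.057841; SD = √(1777.4656·24589.5029/22834.7308) = 43.7499.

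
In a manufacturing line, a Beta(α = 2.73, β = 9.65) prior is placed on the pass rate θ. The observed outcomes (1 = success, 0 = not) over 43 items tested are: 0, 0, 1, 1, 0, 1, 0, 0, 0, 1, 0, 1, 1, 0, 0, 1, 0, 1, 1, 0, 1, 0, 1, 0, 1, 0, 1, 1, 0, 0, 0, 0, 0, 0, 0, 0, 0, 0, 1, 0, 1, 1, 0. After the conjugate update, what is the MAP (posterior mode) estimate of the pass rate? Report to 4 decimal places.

The Beta prior is conjugate to a Binomial/Bernoulli likelihood; the update adds successes to α and failures to β.
Posterior: Beta(α+k, β+n−k) = Beta(2.73+17, 9.65+26) = Beta(19.73, 35.65).
Mode of Beta(a,b) for a,b>1 is (a−1)/(a+b−2) = 18.73/53.38 = 0.3509.

0.3509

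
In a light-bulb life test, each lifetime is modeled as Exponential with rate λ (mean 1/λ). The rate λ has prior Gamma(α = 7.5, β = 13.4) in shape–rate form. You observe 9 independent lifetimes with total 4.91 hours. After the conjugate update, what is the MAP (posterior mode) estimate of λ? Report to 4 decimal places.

0.8465

With a Gamma(shape α, rate β) prior on the exponential rate λ, the posterior after n observations with total T = Σxᵢ is Gamma(α+n, β+T).
Posterior: Gamma(7.5+9, 13.4+4.91) = Gamma(16.5, 18.31).
Mode = (α−1)/β = 0.8465.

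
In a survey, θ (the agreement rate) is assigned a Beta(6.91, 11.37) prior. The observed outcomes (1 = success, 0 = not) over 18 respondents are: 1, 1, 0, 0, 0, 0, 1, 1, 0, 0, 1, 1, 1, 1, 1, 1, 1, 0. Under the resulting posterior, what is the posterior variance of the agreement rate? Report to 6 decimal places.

The Beta prior is conjugate to a Binomial/Bernoulli likelihood; the update adds successes to α and failures to β.
Posterior: Beta(α+k, β+n−k) = Beta(6.91+11, 11.37+7) = Beta(17.91, 18.37).
Var = αβ/((α+β)²(α+β+1)) = 17.91·18.37/(36.28²·37.28) = 0.006705.

0.006705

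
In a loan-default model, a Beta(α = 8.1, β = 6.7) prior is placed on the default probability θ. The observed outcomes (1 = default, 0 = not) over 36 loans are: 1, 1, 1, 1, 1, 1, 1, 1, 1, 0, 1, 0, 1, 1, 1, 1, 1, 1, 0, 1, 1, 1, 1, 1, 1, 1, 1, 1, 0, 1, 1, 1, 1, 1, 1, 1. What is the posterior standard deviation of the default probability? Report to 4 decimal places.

The Beta prior is conjugate to a Binomial/Bernoulli likelihood; the update adds successes to α and failures to β.
Posterior: Beta(α+k, β+n−k) = Beta(8.1+32, 6.7+4) = Beta(40.1, 10.7).
Var = αβ/((α+β)²(α+β+1)) = 40.1·10.7/(50.8²·51.8) = 0.00320975; SD = √0.00320975 = 0.0567.

0.0567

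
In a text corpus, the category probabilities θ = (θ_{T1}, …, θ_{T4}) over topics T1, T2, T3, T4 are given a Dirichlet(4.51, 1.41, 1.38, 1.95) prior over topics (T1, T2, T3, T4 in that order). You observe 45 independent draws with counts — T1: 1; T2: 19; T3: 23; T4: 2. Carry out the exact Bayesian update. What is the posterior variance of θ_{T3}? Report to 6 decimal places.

0.004479

The Dirichlet prior is conjugate to the Multinomial likelihood: each posterior αⱼ = prior αⱼ + observed count nⱼ.
Posterior concentration: (5.51, 20.41, 24.38, 3.95), total = 54.25.
Var[θ_j] = α_j(Σα−α_j)/((Σα)²(Σα+1)) = 24.38·29.87/(54.25²·55.25) = 0.004479.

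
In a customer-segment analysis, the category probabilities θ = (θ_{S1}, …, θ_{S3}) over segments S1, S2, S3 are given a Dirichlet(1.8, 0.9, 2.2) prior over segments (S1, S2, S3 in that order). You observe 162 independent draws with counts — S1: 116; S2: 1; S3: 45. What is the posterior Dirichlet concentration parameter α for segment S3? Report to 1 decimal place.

47.2

The Dirichlet prior is conjugate to the Multinomial likelihood: each posterior αⱼ = prior αⱼ + observed count nⱼ.
Posterior concentration: (117.8, 1.9, 47.2), total = 166.9.
α_{S3} = 2.2 + 45 = 47.2.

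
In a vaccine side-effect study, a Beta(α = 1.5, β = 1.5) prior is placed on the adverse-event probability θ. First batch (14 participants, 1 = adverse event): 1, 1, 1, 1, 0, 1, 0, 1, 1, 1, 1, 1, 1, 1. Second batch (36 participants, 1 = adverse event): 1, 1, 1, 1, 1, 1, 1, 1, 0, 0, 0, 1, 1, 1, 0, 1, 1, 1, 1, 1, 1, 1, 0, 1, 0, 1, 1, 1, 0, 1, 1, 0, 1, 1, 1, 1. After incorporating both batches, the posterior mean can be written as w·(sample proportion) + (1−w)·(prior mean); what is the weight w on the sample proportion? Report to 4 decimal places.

0.9434

The Beta prior is conjugate to a Binomial/Bernoulli likelihood; the update adds successes to α and failures to β.
Total number of participants: n = 14 + 36 = 50.
Posterior mean = (α₀+k)/(α₀+β₀+n) = [n/(α₀+β₀+n)]·(k/n) + [(α₀+β₀)/(α₀+β₀+n)]·α₀/(α₀+β₀), so only n and the prior enter the weight.
The weight on the data is w = n/(α₀+β₀+n) = 50/(1.5+1.5+50) = 50/53.0 = 0.9434.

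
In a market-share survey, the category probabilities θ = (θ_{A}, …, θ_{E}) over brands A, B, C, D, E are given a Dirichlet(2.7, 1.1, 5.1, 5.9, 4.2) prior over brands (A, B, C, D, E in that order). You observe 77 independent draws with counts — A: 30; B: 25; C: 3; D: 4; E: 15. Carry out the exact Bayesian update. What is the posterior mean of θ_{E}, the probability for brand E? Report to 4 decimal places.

The Dirichlet prior is conjugate to the Multinomial likelihood: each posterior αⱼ = prior αⱼ + observed count nⱼ.
Posterior concentration: (32.7, 26.1, 8.1, 9.9, 19.2), total = 96.0.
E[θ_{E}|data] = α_{E}/Σα = 19.2/96.0 = 0.2000.

0.2000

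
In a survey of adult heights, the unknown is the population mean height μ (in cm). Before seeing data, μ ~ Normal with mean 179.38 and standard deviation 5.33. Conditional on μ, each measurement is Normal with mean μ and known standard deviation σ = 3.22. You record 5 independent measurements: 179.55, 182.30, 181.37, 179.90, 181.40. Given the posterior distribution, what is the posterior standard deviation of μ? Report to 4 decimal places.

For Normal data with known variance σ², a Normal(μ₀, σ₀²) prior on μ is conjugate. Posterior precision = 1/σ₀² + n/σ²; posterior mean is the precision-weighted average of μ₀ and x̄.
σ₀² = 5.33² = 28.4089, σ² = 3.22² = 10.3684; σ² + n·σ₀² = 10.3684 + 5·28.4089 = 152.4129.
Posterior precision = 1/σ₀² + n/σ² = 1/28.4089 + 5/10.3684 = (σ² + n·σ₀²)/(σ₀²σ²) = 152.4129/(28.4089·10.3684); posterior variance σₙ² = σ₀²σ²/(σ² + n·σ₀²) = 28.4089·10.3684/152.4129 = 1.932611.
Posterior SD = √σₙ² = √(28.4089·10.3684/152.4129) = 1.3902.

1.3902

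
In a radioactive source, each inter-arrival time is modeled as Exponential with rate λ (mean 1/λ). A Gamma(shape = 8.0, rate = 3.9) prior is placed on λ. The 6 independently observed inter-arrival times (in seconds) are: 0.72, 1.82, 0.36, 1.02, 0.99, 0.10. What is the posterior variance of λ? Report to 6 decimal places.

0.176349

With a Gamma(shape α, rate β) prior on the exponential rate λ, the posterior after n observations with total T = Σxᵢ is Gamma(α+n, β+T).
Sum of observations T = 5.01 seconds; n = 6.
Posterior: Gamma(8.0+6, 3.9+5.01) = Gamma(14.0, 8.91).
Var = α/β² = 0.176349.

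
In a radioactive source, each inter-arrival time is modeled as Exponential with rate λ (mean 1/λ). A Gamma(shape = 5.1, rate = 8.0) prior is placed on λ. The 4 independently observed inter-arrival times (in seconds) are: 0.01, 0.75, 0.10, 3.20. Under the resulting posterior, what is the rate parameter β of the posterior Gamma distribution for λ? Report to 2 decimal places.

12.06

With a Gamma(shape α, rate β) prior on the exponential rate λ, the posterior after n observations with total T = Σxᵢ is Gamma(α+n, β+T).
Sum of observations T = 4.06 seconds; n = 4.
Posterior: Gamma(5.1+4, 8.0+4.06) = Gamma(9.1, 12.06).
Posterior β = 12.06.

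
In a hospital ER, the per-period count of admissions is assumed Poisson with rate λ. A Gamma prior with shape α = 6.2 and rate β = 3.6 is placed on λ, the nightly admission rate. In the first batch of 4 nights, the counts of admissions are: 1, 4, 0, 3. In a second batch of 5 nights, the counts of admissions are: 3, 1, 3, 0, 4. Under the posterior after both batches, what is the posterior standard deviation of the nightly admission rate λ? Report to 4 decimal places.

With a Gamma(shape α, rate β) prior, the Poisson likelihood is conjugate: the posterior is Gamma(α + ΣXᵢ, β + n).
Batch 1: sum of counts S = 8 over n = 4 nights.
After batch 1: Gamma(α+S, β+n) = Gamma(6.2+8, 3.6+4) = Gamma(14.2, 7.6).
Batch 2: sum of counts S = 11 over n = 5 nights.
After batch 2: Gamma(α+S, β+n) = Gamma(14.2+11, 7.6+5) = Gamma(25.2, 12.6).
SD = √α/β = √25.2/12.6 = 0.3984.

0.3984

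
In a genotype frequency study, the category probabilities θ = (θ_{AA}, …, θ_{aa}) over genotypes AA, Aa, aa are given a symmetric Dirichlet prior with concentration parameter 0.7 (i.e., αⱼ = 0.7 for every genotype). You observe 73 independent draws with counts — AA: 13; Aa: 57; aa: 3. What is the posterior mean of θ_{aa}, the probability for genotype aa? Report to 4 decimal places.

0.0493

The Dirichlet prior is conjugate to the Multinomial likelihood: each posterior αⱼ = prior αⱼ + observed count nⱼ.
Posterior concentration: (13.7, 57.7, 3.7), total = 75.1.
E[θ_{aa}|data] = α_{aa}/Σα = 3.7/75.1 = 0.0493.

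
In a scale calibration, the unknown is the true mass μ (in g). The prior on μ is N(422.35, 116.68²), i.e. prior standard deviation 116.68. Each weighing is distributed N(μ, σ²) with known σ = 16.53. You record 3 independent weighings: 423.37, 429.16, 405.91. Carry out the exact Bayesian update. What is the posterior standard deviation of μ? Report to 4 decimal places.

9.5118

For Normal data with known variance σ², a Normal(μ₀, σ₀²) prior on μ is conjugate. Posterior precision = 1/σ₀² + n/σ²; posterior mean is the precision-weighted average of μ₀ and x̄.
σ₀² = 116.68² = 13614.2224, σ² = 16.53² = 273.2409; σ² + n·σ₀² = 273.2409 + 3·13614.2224 = 41115.9081.
Posterior precision = 1/σ₀² + n/σ² = 1/13614.2224 + 3/273.2409 = (σ² + n·σ₀²)/(σ₀²σ²) = 41115.9081/(13614.2224·273.2409); posterior variance σₙ² = σ₀²σ²/(σ² + n·σ₀²) = 13614.2224·273.2409/41115.9081 = 90.475014.
Posterior SD = √σₙ² = √(13614.2224·273.2409/41115.9081) = 9.5118.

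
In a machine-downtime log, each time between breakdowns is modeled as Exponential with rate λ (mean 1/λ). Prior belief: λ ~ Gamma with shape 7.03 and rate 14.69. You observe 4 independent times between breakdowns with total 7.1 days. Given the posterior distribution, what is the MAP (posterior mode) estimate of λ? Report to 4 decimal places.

0.4603

With a Gamma(shape α, rate β) prior on the exponential rate λ, the posterior after n observations with total T = Σxᵢ is Gamma(α+n, β+T).
Posterior: Gamma(7.03+4, 14.69+7.1) = Gamma(11.03, 21.79).
Mode = (α−1)/β = 0.4603.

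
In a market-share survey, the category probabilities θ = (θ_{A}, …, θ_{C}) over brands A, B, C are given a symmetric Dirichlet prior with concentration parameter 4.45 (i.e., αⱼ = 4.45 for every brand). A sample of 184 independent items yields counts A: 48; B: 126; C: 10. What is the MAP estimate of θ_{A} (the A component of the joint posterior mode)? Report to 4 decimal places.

The Dirichlet prior is conjugate to the Multinomial likelihood: each posterior αⱼ = prior αⱼ + observed count nⱼ.
Posterior concentration: (52.45, 130.45, 14.45), total = 197.35.
Joint mode component: (α_{A}−1)/(Σα−K) = 51.45/194.35 = 0.2647.

0.2647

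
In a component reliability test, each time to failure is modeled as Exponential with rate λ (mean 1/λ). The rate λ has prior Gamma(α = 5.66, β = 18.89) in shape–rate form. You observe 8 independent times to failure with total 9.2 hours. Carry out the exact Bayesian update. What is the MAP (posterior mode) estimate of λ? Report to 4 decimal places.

With a Gamma(shape α, rate β) prior on the exponential rate λ, the posterior after n observations with total T = Σxᵢ is Gamma(α+n, β+T).
Posterior: Gamma(5.66+8, 18.89+9.2) = Gamma(13.66, 28.09).
Mode = (α−1)/β = 0.4507.

0.4507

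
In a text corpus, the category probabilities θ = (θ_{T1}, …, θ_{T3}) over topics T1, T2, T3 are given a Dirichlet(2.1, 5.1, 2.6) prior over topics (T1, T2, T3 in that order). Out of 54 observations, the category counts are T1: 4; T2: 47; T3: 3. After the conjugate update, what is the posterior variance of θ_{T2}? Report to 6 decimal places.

0.002311

The Dirichlet prior is conjugate to the Multinomial likelihood: each posterior αⱼ = prior αⱼ + observed count nⱼ.
Posterior concentration: (6.1, 52.1, 5.6), total = 63.8.
Var[θ_j] = α_j(Σα−α_j)/((Σα)²(Σα+1)) = 52.1·11.7/(63.8²·64.8) = 0.002311.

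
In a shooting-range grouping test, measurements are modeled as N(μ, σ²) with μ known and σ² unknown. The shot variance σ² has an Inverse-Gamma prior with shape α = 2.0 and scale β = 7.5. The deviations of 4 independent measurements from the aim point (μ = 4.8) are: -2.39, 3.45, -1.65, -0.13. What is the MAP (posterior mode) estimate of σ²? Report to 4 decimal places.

With known mean μ and an Inverse-Gamma(α, β) prior on σ², the Normal likelihood is conjugate: posterior is Inv-Gamma(α + n/2, β + Σ(xᵢ−μ)²/2).
Σ(xᵢ−μ)² = (-2.39)² + (3.45)² + (-1.65)² + (-0.13)² = 20.3540.
Posterior: Inv-Gamma(2.0 + 4/2, 7.5 + 20.3540/2) = Inv-Gamma(4.00, 17.67700).
Mode = β/(α+1) = 17.67700/5.00 = 3.5354.

3.5354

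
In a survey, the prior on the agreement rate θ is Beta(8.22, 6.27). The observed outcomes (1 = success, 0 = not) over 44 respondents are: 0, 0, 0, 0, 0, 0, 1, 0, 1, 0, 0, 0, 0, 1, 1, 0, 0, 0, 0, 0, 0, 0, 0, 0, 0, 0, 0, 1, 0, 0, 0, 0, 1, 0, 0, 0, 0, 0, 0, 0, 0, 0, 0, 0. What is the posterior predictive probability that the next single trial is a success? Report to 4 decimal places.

0.2431

The Beta prior is conjugate to a Binomial/Bernoulli likelihood; the update adds successes to α and failures to β.
Posterior: Beta(α+k, β+n−k) = Beta(8.22+6, 6.27+38) = Beta(14.22, 44.27).
For a single future Bernoulli trial, P(success | data) = α/(α+β) = 0.2431.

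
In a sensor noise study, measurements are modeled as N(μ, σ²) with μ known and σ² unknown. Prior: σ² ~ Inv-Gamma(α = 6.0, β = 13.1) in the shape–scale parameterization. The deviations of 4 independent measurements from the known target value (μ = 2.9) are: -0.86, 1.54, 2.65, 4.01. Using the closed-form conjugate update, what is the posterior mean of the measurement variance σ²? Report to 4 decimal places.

With known mean μ and an Inverse-Gamma(α, β) prior on σ², the Normal likelihood is conjugate: posterior is Inv-Gamma(α + n/2, β + Σ(xᵢ−μ)²/2).
Σ(xᵢ−μ)² = (-0.86)² + (1.54)² + (2.65)² + (4.01)² = 26.2138.
Posterior: Inv-Gamma(6.0 + 4/2, 13.1 + 26.2138/2) = Inv-Gamma(8.00, 26.20690).
E[σ²|data] = β/(α−1) = 26.20690/7.00 = 3.7438.

3.7438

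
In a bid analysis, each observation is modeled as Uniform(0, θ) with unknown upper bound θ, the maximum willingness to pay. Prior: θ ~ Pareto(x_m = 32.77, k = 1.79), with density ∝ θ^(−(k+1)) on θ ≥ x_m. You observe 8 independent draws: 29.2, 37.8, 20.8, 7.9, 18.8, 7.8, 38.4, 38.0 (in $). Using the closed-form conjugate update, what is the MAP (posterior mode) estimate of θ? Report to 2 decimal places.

38.40

A Pareto(scale x_m, shape k) prior on the upper bound θ of Uniform(0, θ) is conjugate: posterior is Pareto(max(x_m, max xᵢ), k + n).
Sample maximum = 38.4; prior scale x_m = 32.77 → posterior scale = max = 38.40.
Posterior shape = 1.79 + 8 = 9.79.
The Pareto density is decreasing on [x_m, ∞), so the mode is x_m = 38.40.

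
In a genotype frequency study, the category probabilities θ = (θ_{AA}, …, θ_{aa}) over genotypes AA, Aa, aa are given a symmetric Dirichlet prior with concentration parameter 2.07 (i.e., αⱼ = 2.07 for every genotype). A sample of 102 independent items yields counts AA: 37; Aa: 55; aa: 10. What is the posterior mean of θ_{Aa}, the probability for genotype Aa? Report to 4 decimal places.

0.5274

The Dirichlet prior is conjugate to the Multinomial likelihood: each posterior αⱼ = prior αⱼ + observed count nⱼ.
Posterior concentration: (39.07, 57.07, 12.07), total = 108.21.
E[θ_{Aa}|data] = α_{Aa}/Σα = 57.07/108.21 = 0.5274.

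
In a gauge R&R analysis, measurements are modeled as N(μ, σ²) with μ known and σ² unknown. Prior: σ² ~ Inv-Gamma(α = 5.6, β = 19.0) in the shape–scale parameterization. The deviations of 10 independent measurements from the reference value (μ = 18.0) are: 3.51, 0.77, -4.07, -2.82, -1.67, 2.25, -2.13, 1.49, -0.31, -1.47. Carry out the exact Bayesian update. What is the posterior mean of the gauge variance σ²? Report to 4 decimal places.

4.8071

With known mean μ and an Inverse-Gamma(α, β) prior on σ², the Normal likelihood is conjugate: posterior is Inv-Gamma(α + n/2, β + Σ(xᵢ−μ)²/2).
Σ(xᵢ−μ)² = (3.51)² + (0.77)² + (-4.07)² + (-2.82)² + (-1.67)² + (2.25)² + (-2.13)² + (1.49)² + (-0.31)² + (-1.47)² = 54.2957.
Posterior: Inv-Gamma(5.6 + 10/2, 19.0 + 54.2957/2) = Inv-Gamma(10.60, 46.14785).
E[σ²|data] = β/(α−1) = 46.14785/9.60 = 4.8071.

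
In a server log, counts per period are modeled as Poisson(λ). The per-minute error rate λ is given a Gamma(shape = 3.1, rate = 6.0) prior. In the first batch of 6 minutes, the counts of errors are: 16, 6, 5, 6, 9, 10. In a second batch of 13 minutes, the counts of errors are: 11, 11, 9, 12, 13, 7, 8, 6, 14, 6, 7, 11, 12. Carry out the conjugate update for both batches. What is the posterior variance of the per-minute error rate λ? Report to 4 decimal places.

0.2914

With a Gamma(shape α, rate β) prior, the Poisson likelihood is conjugate: the posterior is Gamma(α + ΣXᵢ, β + n).
Batch 1: sum of counts S = 52 over n = 6 minutes.
After batch 1: Gamma(α+S, β+n) = Gamma(3.1+52, 6.0+6) = Gamma(55.1, 12.0).
Batch 2: sum of counts S = 127 over n = 13 minutes.
After batch 2: Gamma(α+S, β+n) = Gamma(55.1+127, 12.0+13) = Gamma(182.1, 25.0).
Var = α/β² = 182.1/25.0² = 0.2914.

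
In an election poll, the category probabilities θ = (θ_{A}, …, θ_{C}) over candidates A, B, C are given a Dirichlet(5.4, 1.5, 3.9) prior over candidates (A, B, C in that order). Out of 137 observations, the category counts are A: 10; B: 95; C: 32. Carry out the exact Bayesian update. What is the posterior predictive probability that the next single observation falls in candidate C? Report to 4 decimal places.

The Dirichlet prior is conjugate to the Multinomial likelihood: each posterior αⱼ = prior αⱼ + observed count nⱼ.
Posterior concentration: (15.4, 96.5, 35.9), total = 147.8.
P(next = C | data) = α_{C}/Σα = 0.2429.

0.2429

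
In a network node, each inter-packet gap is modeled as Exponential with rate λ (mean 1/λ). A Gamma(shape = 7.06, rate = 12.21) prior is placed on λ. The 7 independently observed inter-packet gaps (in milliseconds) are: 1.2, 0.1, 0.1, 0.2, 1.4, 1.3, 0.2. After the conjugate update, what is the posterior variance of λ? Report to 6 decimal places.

With a Gamma(shape α, rate β) prior on the exponential rate λ, the posterior after n observations with total T = Σxᵢ is Gamma(α+n, β+T).
Sum of observations T = 4.5 milliseconds; n = 7.
Posterior: Gamma(7.06+7, 12.21+4.5) = Gamma(14.06, 16.71).
Var = α/β² = 0.050354.

0.050354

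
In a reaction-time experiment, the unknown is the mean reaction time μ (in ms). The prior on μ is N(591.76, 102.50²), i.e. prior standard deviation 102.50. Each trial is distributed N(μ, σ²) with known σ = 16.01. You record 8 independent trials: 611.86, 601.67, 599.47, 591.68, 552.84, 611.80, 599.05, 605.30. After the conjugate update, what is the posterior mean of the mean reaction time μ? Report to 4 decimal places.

For Normal data with known variance σ², a Normal(μ₀, σ₀²) prior on μ is conjugate. Posterior precision = 1/σ₀² + n/σ²; posterior mean is the precision-weighted average of μ₀ and x̄.
Σxᵢ = 611.86 + 601.67 + 599.47 + 591.68 + 552.84 + 611.80 + 599.05 + 605.30 = 4773.67, so n·x̄ = 4773.67.
σ₀² = 102.50² = 10506.25, σ² = 16.01² = 256.3201; σ² + n·σ₀² = 256.3201 + 8·10506.25 = 84306.3201.
Posterior mean = (μ₀/σ₀² + n·x̄/σ²)/(1/σ₀² + n/σ²) = (σ²·μ₀ + σ₀²·n·x̄)/(σ² + n·σ₀²) = (256.3201·591.76 + 10506.25·4773.67)/84306.3201 = 50305050.419876/84306.3201 = 596.6937.

596.6937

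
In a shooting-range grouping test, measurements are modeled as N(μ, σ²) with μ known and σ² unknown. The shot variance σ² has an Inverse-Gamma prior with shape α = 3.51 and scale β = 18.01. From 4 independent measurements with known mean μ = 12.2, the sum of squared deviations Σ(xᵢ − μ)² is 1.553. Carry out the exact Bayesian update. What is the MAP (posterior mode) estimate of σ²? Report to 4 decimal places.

With known mean μ and an Inverse-Gamma(α, β) prior on σ², the Normal likelihood is conjugate: posterior is Inv-Gamma(α + n/2, β + Σ(xᵢ−μ)²/2).
Posterior: Inv-Gamma(3.51 + 4/2, 18.01 + 1.553/2) = Inv-Gamma(5.51, 18.7865).
Mode = β/(α+1) = 18.7865/6.51 = 2.8858.

2.8858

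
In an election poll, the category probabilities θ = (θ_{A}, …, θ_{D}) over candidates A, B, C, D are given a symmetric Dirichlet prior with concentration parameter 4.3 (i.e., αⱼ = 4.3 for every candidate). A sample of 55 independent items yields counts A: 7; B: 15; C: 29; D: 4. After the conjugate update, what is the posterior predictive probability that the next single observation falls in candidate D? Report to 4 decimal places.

0.1150

The Dirichlet prior is conjugate to the Multinomial likelihood: each posterior αⱼ = prior αⱼ + observed count nⱼ.
Posterior concentration: (11.3, 19.3, 33.3, 8.3), total = 72.2.
P(next = D | data) = α_{D}/Σα = 0.1150.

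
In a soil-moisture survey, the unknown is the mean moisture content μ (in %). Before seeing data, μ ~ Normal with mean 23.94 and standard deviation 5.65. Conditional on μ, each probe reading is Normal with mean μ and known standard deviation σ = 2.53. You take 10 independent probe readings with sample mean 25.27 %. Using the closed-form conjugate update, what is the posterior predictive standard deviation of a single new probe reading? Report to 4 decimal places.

2.6511

For Normal data with known variance σ², a Normal(μ₀, σ₀²) prior on μ is conjugate. Posterior precision = 1/σ₀² + n/σ²; posterior mean is the precision-weighted average of μ₀ and x̄.
σ₀² = 5.65² = 31.9225, σ² = 2.53² = 6.4009; σ² + n·σ₀² = 6.4009 + 10·31.9225 = 325.6259.
Posterior precision = 1/σ₀² + n/σ² = 1/31.9225 + 10/6.4009 = (σ² + n·σ₀²)/(σ₀²σ²) = 325.6259/(31.9225·6.4009); posterior variance σₙ² = σ₀²σ²/(σ² + n·σ₀²) = 31.9225·6.4009/325.6259 = 0.627508.
Predictive variance for one new observation = σₙ² + σ² = 31.9225·6.4009/325.6259 + 6.4009 = σ²·(σ₀² + 325.6259)/325.6259 = 6.4009·357.5484/325.6259 = 7.028408; SD = √(6.4009·357.5484/325.6259) = 2.6511.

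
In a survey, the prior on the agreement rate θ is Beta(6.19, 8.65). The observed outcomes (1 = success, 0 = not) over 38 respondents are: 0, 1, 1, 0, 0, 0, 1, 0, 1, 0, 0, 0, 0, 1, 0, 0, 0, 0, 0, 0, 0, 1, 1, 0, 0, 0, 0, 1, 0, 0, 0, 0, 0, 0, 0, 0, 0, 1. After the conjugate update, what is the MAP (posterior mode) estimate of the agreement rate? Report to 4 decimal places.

0.2791

The Beta prior is conjugate to a Binomial/Bernoulli likelihood; the update adds successes to α and failures to β.
Posterior: Beta(α+k, β+n−k) = Beta(6.19+9, 8.65+29) = Beta(15.19, 37.65).
Mode of Beta(a,b) for a,b>1 is (a−1)/(a+b−2) = 14.19/50.84 = 0.2791.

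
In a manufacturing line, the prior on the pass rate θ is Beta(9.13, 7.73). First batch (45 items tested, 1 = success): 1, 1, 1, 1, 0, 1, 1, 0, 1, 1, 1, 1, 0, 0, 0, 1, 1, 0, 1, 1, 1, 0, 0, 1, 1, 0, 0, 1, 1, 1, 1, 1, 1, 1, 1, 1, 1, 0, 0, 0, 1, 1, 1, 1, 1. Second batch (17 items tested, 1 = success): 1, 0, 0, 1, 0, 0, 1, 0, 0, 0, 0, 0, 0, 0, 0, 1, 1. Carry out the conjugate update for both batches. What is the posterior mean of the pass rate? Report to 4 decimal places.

The Beta prior is conjugate to a Binomial/Bernoulli likelihood; the update adds successes to α and failures to β.
After batch 1: Beta(9.13+32, 7.73+13) = Beta(41.13, 20.73).
After batch 2: Beta(41.13+5, 20.73+12) = Beta(46.13, 32.73).
Posterior mean = α/(α+β) = 46.13/78.86 = 0.5850.

0.5850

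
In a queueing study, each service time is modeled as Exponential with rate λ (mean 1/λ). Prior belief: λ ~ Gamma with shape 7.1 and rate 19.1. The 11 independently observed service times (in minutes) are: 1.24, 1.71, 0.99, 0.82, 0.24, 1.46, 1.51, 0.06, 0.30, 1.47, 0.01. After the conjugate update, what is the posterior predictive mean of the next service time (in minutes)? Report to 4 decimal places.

With a Gamma(shape α, rate β) prior on the exponential rate λ, the posterior after n observations with total T = Σxᵢ is Gamma(α+n, β+T).
Sum of observations T = 9.81 minutes; n = 11.
Posterior: Gamma(7.1+11, 19.1+9.81) = Gamma(18.1, 28.91).
The predictive distribution for the next observation is Lomax; its mean is β/(α−1) = 28.91/17.1 = 1.6906.

1.6906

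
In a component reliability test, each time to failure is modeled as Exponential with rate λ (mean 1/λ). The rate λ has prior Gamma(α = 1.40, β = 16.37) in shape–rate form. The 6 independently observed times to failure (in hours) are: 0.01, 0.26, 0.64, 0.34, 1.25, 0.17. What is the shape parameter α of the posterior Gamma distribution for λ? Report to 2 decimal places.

With a Gamma(shape α, rate β) prior on the exponential rate λ, the posterior after n observations with total T = Σxᵢ is Gamma(α+n, β+T).
Sum of observations T = 2.67 hours; n = 6.
Posterior: Gamma(1.40+6, 16.37+2.67) = Gamma(7.40, 19.04).
Posterior α = 7.40.

7.40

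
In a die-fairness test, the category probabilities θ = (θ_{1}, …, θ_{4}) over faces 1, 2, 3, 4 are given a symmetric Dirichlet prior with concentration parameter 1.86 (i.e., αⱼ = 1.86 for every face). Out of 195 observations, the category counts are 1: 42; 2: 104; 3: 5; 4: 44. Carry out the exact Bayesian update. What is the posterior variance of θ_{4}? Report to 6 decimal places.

The Dirichlet prior is conjugate to the Multinomial likelihood: each posterior αⱼ = prior αⱼ + observed count nⱼ.
Posterior concentration: (43.86, 105.86, 6.86, 45.86), total = 202.44.
Var[θ_j] = α_j(Σα−α_j)/((Σα)²(Σα+1)) = 45.86·156.58/(202.44²·203.44) = 0.000861.

0.000861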